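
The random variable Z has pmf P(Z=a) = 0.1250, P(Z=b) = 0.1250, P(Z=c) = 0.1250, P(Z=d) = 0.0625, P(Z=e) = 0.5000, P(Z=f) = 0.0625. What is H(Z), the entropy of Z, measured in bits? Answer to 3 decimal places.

H(Z) = −Σ p·log₂ p.
  −(0.1250)·log₂(0.1250) = 0.3750
  −(0.1250)·log₂(0.1250) = 0.3750
  −(0.1250)·log₂(0.1250) = 0.3750
  −(0.0625)·log₂(0.0625) = 0.2500
  −(0.5000)·log₂(0.5000) = 0.5000
  −(0.0625)·log₂(0.0625) = 0.2500
Sum: 0.3750 + 0.3750 + 0.3750 + 0.2500 + 0.5000 + 0.2500 = 2.125 bits.

2.125 bits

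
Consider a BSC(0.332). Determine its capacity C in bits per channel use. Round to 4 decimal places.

0.0830 bits

Binary symmetric channel: C = 1 − h₂(ε) where h₂ is the binary entropy function.
h₂(0.332) = −0.332·log₂0.332 − 0.668·log₂0.668 = 0.9170.
C = 1 − 0.9170 = 0.0830 bits per channel use.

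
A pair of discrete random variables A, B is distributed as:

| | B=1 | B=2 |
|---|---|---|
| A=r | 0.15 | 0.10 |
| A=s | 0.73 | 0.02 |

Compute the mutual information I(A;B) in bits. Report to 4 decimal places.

0.1536 bits

Marginals: p(A) = (0.2500, 0.7500), p(B) = (0.8800, 0.1200).
I(A;B) = Σ p(x,y)·log₂[p(x,y)/(p(x)p(y))].
  (r,1): 0.15·log₂(0.6818) = -0.08288
  (r,2): 0.10·log₂(3.3333) = 0.17370
  (s,1): 0.73·log₂(1.1061) = 0.10616
  (s,2): 0.02·log₂(0.2222) = -0.04340
Sum = 0.1536 bits.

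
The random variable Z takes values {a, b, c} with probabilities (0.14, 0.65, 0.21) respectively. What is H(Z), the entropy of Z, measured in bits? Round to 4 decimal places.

H(Z) = −Σ p·log₂ p.
  −(0.14)·log₂(0.14) = 0.39711
  −(0.65)·log₂(0.65) = 0.40397
  −(0.21)·log₂(0.21) = 0.47282
Sum: 0.39711 + 0.40397 + 0.47282 = 1.2739 bits.

1.2739 bits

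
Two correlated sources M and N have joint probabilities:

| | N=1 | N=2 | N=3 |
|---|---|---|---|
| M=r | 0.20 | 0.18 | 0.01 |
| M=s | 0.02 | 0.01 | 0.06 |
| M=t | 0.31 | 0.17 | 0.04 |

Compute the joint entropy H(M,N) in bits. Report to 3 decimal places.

H(M,N) = −Σ p(x,y)·log₂ p(x,y) over all 9 cells.
  cell (r,1): −0.20·log₂0.20 = 0.4644
  cell (r,2): −0.18·log₂0.18 = 0.4453
  cell (r,3): −0.01·log₂0.01 = 0.0664
  cell (s,1): −0.02·log₂0.02 = 0.1129
  cell (s,2): −0.01·log₂0.01 = 0.0664
  cell (s,3): −0.06·log₂0.06 = 0.2435
  cell (t,1): −0.31·log₂0.31 = 0.5238
  cell (t,2): −0.17·log₂0.17 = 0.4346
  cell (t,3): −0.04·log₂0.04 = 0.1858
Sum = 2.543 bits.

2.543 bits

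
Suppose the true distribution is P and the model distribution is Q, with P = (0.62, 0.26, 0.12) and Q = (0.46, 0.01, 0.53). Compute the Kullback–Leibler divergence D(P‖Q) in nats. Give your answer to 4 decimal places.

0.8539 nats

D(P‖Q) = Σ p·ln(p/q).
  0.62·ln(0.62/0.46) = 0.18507
  0.26·ln(0.26/0.01) = 0.84711
  0.12·ln(0.12/0.53) = -0.17825
D(P‖Q) = 0.8539 nats.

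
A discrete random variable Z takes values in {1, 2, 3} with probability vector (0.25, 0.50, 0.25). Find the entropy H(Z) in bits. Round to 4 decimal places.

H(Z) = −Σ p·log₂ p.
  −(0.25)·log₂(0.25) = 0.50000
  −(0.50)·log₂(0.50) = 0.50000
  −(0.25)·log₂(0.25) = 0.50000
Sum: 0.50000 + 0.50000 + 0.50000 = 1.5000 bits.

1.5000 bits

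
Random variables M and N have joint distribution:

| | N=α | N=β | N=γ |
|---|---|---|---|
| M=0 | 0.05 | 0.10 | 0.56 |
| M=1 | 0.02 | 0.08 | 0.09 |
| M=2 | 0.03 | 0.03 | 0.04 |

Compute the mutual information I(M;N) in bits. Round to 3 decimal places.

Marginals: p(M) = (0.7100, 0.1900, 0.1000), p(N) = (0.1000, 0.2100, 0.6900).
I(M;N) = H(M) + H(N) − H(M,N).
H(M) = 1.1382, H(N) = 1.1744, H(M,N) = 2.2231.
I(M;N) = 1.1382 + 1.1744 − 2.2231 = 0.090 bits.

0.090 bits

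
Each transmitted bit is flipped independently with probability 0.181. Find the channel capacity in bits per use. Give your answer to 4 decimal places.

0.3177 bits

Binary symmetric channel: C = 1 − h₂(ε) where h₂ is the binary entropy function.
h₂(0.181) = −0.181·log₂0.181 − 0.819·log₂0.819 = 0.6823.
C = 1 − 0.6823 = 0.3177 bits per channel use.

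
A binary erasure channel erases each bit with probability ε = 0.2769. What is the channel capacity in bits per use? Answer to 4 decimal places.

0.7231 bits

Binary erasure channel: capacity C = 1 − ε.
C = 1 − 0.2769 = 0.7231 bits per channel use.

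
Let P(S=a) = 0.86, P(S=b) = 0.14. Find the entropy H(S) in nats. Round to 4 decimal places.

0.4050 nats

H(S) = −Σ p·ln p.
  −(0.86)·ln(0.86) = 0.12971
  −(0.14)·ln(0.14) = 0.27526
Sum: 0.12971 + 0.27526 = 0.4050 nats.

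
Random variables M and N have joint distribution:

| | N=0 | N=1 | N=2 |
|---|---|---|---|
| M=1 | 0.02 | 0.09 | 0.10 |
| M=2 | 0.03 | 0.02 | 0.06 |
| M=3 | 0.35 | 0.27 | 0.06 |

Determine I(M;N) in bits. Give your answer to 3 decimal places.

0.192 bits

Marginals: p(M) = (0.2100, 0.1100, 0.6800), p(N) = (0.4000, 0.3800, 0.2200).
I(M;N) = Σ p(x,y)·log₂[p(x,y)/(p(x)p(y))].
  (1,0): 0.02·log₂(0.2381) = -0.0414
  (1,1): 0.09·log₂(1.1278) = 0.0156
  (1,2): 0.10·log₂(2.1645) = 0.1114
  (2,0): 0.03·log₂(0.6818) = -0.0166
  (2,1): 0.02·log₂(0.4785) = -0.0213
  (2,2): 0.06·log₂(2.4793) = 0.0786
  (3,0): 0.35·log₂(1.2868) = 0.1273
  (3,1): 0.27·log₂(1.0449) = 0.0171
  (3,2): 0.06·log₂(0.4011) = -0.0791
Sum = 0.192 bits.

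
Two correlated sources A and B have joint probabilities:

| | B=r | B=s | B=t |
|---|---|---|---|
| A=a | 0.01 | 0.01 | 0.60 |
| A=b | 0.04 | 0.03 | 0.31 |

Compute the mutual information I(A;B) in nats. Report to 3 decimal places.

0.033 nats

Marginals: p(A) = (0.6200, 0.3800), p(B) = (0.0500, 0.0400, 0.9100).
I(A;B) = Σ p(x,y)·ln[p(x,y)/(p(x)p(y))].
  (a,r): 0.01·ln(0.3226) = -0.0113
  (a,s): 0.01·ln(0.4032) = -0.0091
  (a,t): 0.60·ln(1.0635) = 0.0369
  (b,r): 0.04·ln(2.1053) = 0.0298
  (b,s): 0.03·ln(1.9737) = 0.0204
  (b,t): 0.31·ln(0.8965) = -0.0339
Sum = 0.033 nats.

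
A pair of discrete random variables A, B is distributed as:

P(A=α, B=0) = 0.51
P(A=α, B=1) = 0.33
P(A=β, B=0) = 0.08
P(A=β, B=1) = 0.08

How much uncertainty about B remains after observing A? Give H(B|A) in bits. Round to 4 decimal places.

0.9720 bits

Chain rule: H(B|A) = H(A,B) − H(A).
Marginals: p(A) = (0.8400, 0.1600), p(B) = (0.5900, 0.4100).
H(A,B) = 1.6063 bits; H(A) = 0.6343 bits.
H(B|A) = 1.6063 − 0.6343 = 0.9720 bits.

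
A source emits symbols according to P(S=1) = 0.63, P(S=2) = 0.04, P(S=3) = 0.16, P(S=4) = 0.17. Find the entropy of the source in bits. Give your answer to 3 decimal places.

H(S) = −Σ p·log₂ p.
  −(0.63)·log₂(0.63) = 0.4199
  −(0.04)·log₂(0.04) = 0.1858
  −(0.16)·log₂(0.16) = 0.4230
  −(0.17)·log₂(0.17) = 0.4346
Sum: 0.4199 + 0.1858 + 0.4230 + 0.4346 = 1.463 bits.

1.463 bits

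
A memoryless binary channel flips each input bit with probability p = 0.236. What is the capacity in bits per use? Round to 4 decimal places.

Binary symmetric channel: C = 1 − h₂(ε) where h₂ is the binary entropy function.
h₂(0.236) = −0.236·log₂0.236 − 0.764·log₂0.764 = 0.7883.
C = 1 − 0.7883 = 0.2117 bits per channel use.

0.2117 bits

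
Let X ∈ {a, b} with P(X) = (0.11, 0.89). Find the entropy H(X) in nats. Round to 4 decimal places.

0.3465 nats

H(X) = −Σ p·ln p.
  −(0.11)·ln(0.11) = 0.24280
  −(0.89)·ln(0.89) = 0.10372
Sum: 0.24280 + 0.10372 = 0.3465 nats.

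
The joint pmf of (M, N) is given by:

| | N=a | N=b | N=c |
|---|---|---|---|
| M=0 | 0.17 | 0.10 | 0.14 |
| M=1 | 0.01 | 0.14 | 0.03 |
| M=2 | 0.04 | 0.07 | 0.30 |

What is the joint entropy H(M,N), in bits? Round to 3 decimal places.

H(M,N) = −Σ p(x,y)·log₂ p(x,y) over all 9 cells.
  cell (0,a): −0.17·log₂0.17 = 0.4346
  cell (0,b): −0.10·log₂0.10 = 0.3322
  cell (0,c): −0.14·log₂0.14 = 0.3971
  cell (1,a): −0.01·log₂0.01 = 0.0664
  cell (1,b): −0.14·log₂0.14 = 0.3971
  cell (1,c): −0.03·log₂0.03 = 0.1518
  cell (2,a): −0.04·log₂0.04 = 0.1858
  cell (2,b): −0.07·log₂0.07 = 0.2686
  cell (2,c): −0.30·log₂0.30 = 0.5211
Sum = 2.755 bits.

2.755 bits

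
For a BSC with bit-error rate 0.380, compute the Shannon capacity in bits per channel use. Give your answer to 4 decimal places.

Binary symmetric channel: C = 1 − h₂(ε) where h₂ is the binary entropy function.
h₂(0.380) = −0.380·log₂0.380 − 0.620·log₂0.620 = 0.9580.
C = 1 − 0.9580 = 0.0420 bits per channel use.

0.0420 bits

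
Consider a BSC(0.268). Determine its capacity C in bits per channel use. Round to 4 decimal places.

Binary symmetric channel: C = 1 − h₂(ε) where h₂ is the binary entropy function.
h₂(0.268) = −0.268·log₂0.268 − 0.732·log₂0.732 = 0.8386.
C = 1 − 0.8386 = 0.1614 bits per channel use.

0.1614 bits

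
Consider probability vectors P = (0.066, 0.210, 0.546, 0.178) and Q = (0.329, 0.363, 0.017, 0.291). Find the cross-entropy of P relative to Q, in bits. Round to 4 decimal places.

3.9394 bits

H(P,Q) = −Σ p·log₂ q.
  −0.066·log₂(0.329) = 0.10585
  −0.210·log₂(0.363) = 0.30701
  −0.546·log₂(0.017) = 3.20956
  −0.178·log₂(0.291) = 0.31700
H(P,Q) = 3.9394 bits.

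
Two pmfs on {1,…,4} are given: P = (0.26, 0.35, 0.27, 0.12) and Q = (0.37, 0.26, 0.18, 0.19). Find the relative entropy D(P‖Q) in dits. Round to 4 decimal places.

D(P‖Q) = Σ p·log₁₀(p/q).
  0.26·log₁₀(0.26/0.37) = -0.03984
  0.35·log₁₀(0.35/0.26) = 0.04518
  0.27·log₁₀(0.27/0.18) = 0.04754
  0.12·log₁₀(0.12/0.19) = -0.02395
D(P‖Q) = 0.0289 dits.

0.0289 dits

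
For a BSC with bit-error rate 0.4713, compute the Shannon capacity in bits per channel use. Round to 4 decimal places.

0.0024 bits

Binary symmetric channel: C = 1 − h₂(ε) where h₂ is the binary entropy function.
h₂(0.4713) = −0.4713·log₂0.4713 − 0.5287·log₂0.5287 = 0.9976.
C = 1 − 0.9976 = 0.0024 bits per channel use.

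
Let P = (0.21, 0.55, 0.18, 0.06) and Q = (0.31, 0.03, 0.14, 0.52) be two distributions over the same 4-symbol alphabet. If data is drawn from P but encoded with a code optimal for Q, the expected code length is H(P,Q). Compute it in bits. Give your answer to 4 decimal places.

H(P,Q) = −Σ p·log₂ q.
  −0.21·log₂(0.31) = 0.35483
  −0.55·log₂(0.03) = 2.78239
  −0.18·log₂(0.14) = 0.51057
  −0.06·log₂(0.52) = 0.05660
H(P,Q) = 3.7044 bits.

3.7044 bits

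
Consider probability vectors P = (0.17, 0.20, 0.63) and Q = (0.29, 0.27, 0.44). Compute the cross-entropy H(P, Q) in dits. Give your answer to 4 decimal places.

H(P,Q) = −Σ p·log₁₀ q.
  −0.17·log₁₀(0.29) = 0.09139
  −0.20·log₁₀(0.27) = 0.11373
  −0.63·log₁₀(0.44) = 0.22462
H(P,Q) = 0.4297 dits.

0.4297 dits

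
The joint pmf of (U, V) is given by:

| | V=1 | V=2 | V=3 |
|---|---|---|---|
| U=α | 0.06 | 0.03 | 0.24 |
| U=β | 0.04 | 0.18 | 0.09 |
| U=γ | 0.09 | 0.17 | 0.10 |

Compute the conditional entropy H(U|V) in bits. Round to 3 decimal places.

1.403 bits

Marginals: p(U) = (0.3300, 0.3100, 0.3600), p(V) = (0.1900, 0.3800, 0.4300).
H(U|V) = Σ p(V) · H(U|V=·).
  V=1: p=0.1900, H(U|V=1) = 1.5090
  V=2: p=0.3800, H(U|V=2) = 1.3190
  V=3: p=0.4300, H(U|V=3) = 1.4312
Weighted sum = 1.403 bits.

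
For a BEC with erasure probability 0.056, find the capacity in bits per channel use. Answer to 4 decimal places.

Binary erasure channel: capacity C = 1 − ε.
C = 1 − 0.056 = 0.9440 bits per channel use.

0.9440 bits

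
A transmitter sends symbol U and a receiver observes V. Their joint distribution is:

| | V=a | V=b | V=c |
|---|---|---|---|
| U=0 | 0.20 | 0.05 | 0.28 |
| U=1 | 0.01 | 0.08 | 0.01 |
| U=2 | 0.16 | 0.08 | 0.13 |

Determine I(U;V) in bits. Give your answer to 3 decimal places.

Marginals: p(U) = (0.5300, 0.1000, 0.3700), p(V) = (0.3700, 0.2100, 0.4200).
I(U;V) = H(U) + H(V) − H(U,V).
H(U) = 1.3484, H(V) = 1.5292, H(U,V) = 2.7163.
I(U;V) = 1.3484 + 1.5292 − 2.7163 = 0.161 bits.

0.161 bits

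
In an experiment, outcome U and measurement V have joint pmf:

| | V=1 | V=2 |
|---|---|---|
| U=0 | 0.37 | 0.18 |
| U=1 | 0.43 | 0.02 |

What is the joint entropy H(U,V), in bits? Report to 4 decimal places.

1.6125 bits

H(U,V) = −Σ p(x,y)·log₂ p(x,y) over all 4 cells.
  cell (0,1): −0.37·log₂0.37 = 0.53073
  cell (0,2): −0.18·log₂0.18 = 0.44531
  cell (1,1): −0.43·log₂0.43 = 0.52356
  cell (1,2): −0.02·log₂0.02 = 0.11288
Sum = 1.6125 bits.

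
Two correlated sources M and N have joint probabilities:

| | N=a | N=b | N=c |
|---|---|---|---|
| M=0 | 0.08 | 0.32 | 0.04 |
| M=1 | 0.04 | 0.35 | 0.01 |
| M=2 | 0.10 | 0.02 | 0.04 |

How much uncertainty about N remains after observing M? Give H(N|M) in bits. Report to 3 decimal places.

Chain rule: H(N|M) = H(M,N) − H(M).
Marginals: p(M) = (0.4400, 0.4000, 0.1600), p(N) = (0.2200, 0.6900, 0.0900).
H(M,N) = 2.4164 bits; H(M) = 1.4729 bits.
H(N|M) = 2.4164 − 1.4729 = 0.943 bits.

0.943 bits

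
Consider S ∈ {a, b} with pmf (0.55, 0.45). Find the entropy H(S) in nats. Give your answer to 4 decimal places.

0.6881 nats

H(S) = −Σ p·ln p.
  −(0.55)·ln(0.55) = 0.32881
  −(0.45)·ln(0.45) = 0.35933
Sum: 0.32881 + 0.35933 = 0.6881 nats.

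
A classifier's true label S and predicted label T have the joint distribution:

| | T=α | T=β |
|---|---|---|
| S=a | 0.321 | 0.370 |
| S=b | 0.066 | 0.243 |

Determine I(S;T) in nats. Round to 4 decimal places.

Marginals: p(S) = (0.6910, 0.3090), p(T) = (0.3870, 0.6130).
I(S;T) = Σ p(x,y)·ln[p(x,y)/(p(x)p(y))].
  (a,α): 0.321·ln(1.2004) = 0.05862
  (a,β): 0.370·ln(0.8735) = -0.05004
  (b,α): 0.066·ln(0.5519) = -0.03923
  (b,β): 0.243·ln(1.2829) = 0.06053
Sum = 0.0299 nats.

0.0299 nats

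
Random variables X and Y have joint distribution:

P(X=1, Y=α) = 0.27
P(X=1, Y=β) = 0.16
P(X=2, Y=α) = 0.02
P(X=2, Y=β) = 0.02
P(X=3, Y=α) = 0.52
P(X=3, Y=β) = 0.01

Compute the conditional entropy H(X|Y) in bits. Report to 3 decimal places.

Marginals: p(X) = (0.4300, 0.0400, 0.5300), p(Y) = (0.8100, 0.1900).
H(X|Y) = Σ p(Y) · H(X|Y=·).
  Y=α: p=0.8100, H(X|Y=α) = 1.0707
  Y=β: p=0.1900, H(X|Y=β) = 0.7742
Weighted sum = 1.014 bits.

1.014 bits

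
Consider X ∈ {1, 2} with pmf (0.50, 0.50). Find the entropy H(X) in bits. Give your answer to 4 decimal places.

H(X) = −Σ p·log₂ p.
  −(0.50)·log₂(0.50) = 0.50000
  −(0.50)·log₂(0.50) = 0.50000
Sum: 0.50000 + 0.50000 = 1.0000 bits.

1.0000 bits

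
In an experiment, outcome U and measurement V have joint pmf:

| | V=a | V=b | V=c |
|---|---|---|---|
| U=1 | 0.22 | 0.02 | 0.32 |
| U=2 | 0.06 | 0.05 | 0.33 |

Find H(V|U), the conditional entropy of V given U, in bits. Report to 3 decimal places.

Marginals: p(U) = (0.5600, 0.4400), p(V) = (0.2800, 0.0700, 0.6500).
H(V|U) = Σ p(U) · H(V|U=·).
  U=1: p=0.5600, H(V|U=1) = 1.1626
  U=2: p=0.4400, H(V|U=2) = 1.0598
Weighted sum = 1.117 bits.

1.117 bits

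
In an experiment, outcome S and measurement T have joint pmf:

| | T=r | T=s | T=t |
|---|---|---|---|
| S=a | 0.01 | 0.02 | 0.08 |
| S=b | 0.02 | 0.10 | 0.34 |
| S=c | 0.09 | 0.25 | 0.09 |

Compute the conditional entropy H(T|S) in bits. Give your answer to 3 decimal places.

1.181 bits

Chain rule: H(T|S) = H(S,T) − H(S).
Marginals: p(S) = (0.1100, 0.4600, 0.4300), p(T) = (0.1200, 0.3700, 0.5100).
H(S,T) = 2.5704 bits; H(S) = 1.3892 bits.
H(T|S) = 2.5704 − 1.3892 = 1.181 bits.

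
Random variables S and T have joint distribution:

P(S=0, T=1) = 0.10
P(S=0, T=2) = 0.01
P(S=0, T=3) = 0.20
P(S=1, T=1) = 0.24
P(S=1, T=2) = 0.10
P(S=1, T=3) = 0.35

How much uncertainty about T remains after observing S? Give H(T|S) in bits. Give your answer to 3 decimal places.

Marginals: p(S) = (0.3100, 0.6900), p(T) = (0.3400, 0.1100, 0.5500).
H(T|S) = Σ p(S) · H(T|S=·).
  S=0: p=0.3100, H(T|S=0) = 1.0943
  S=1: p=0.6900, H(T|S=1) = 1.4305
Weighted sum = 1.326 bits.

1.326 bits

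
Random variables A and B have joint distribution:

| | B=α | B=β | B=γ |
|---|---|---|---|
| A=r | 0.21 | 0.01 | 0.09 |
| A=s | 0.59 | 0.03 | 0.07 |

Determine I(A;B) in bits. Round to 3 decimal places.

Marginals: p(A) = (0.3100, 0.6900), p(B) = (0.8000, 0.0400, 0.1600).
I(A;B) = Σ p(x,y)·log₂[p(x,y)/(p(x)p(y))].
  (r,α): 0.21·log₂(0.8468) = -0.0504
  (r,β): 0.01·log₂(0.8065) = -0.0031
  (r,γ): 0.09·log₂(1.8145) = 0.0774
  (s,α): 0.59·log₂(1.0688) = 0.0567
  (s,β): 0.03·log₂(1.0870) = 0.0036
  (s,γ): 0.07·log₂(0.6341) = -0.0460
Sum = 0.038 bits.

0.038 bits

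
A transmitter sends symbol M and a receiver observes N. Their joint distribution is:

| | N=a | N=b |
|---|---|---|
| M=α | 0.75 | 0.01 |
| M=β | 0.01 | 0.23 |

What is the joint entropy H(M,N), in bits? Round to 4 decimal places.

H(M,N) = −Σ p(x,y)·log₂ p(x,y) over all 4 cells.
  cell (α,a): −0.75·log₂0.75 = 0.31128
  cell (α,b): −0.01·log₂0.01 = 0.06644
  cell (β,a): −0.01·log₂0.01 = 0.06644
  cell (β,b): −0.23·log₂0.23 = 0.48767
Sum = 0.9318 bits.

0.9318 bits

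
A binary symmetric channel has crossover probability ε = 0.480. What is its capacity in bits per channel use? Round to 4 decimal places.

0.0012 bits

Binary symmetric channel: C = 1 − h₂(ε) where h₂ is the binary entropy function.
h₂(0.480) = −0.480·log₂0.480 − 0.520·log₂0.520 = 0.9988.
C = 1 − 0.9988 = 0.0012 bits per channel use.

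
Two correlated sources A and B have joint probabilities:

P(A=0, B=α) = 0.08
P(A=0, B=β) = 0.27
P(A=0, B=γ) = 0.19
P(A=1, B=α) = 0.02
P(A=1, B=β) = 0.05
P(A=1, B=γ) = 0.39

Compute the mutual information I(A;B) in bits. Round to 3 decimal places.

0.194 bits

Marginals: p(A) = (0.5400, 0.4600), p(B) = (0.1000, 0.3200, 0.5800).
I(A;B) = Σ p(x,y)·log₂[p(x,y)/(p(x)p(y))].
  (0,α): 0.08·log₂(1.4815) = 0.0454
  (0,β): 0.27·log₂(1.5625) = 0.1738
  (0,γ): 0.19·log₂(0.6066) = -0.1370
  (1,α): 0.02·log₂(0.4348) = -0.0240
  (1,β): 0.05·log₂(0.3397) = -0.0779
  (1,γ): 0.39·log₂(1.4618) = 0.2136
Sum = 0.194 bits.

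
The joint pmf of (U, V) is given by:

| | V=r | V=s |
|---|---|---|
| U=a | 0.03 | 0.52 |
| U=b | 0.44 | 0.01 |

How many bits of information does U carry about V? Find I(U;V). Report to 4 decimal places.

Marginals: p(U) = (0.5500, 0.4500), p(V) = (0.4700, 0.5300).
I(U;V) = Σ p(x,y)·log₂[p(x,y)/(p(x)p(y))].
  (a,r): 0.03·log₂(0.1161) = -0.09321
  (a,s): 0.52·log₂(1.7839) = 0.43421
  (b,r): 0.44·log₂(2.0804) = 0.46501
  (b,s): 0.01·log₂(0.0419) = -0.04576
Sum = 0.7602 bits.

0.7602 bits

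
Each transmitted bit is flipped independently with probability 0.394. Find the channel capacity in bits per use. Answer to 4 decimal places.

0.0327 bits

Binary symmetric channel: C = 1 − h₂(ε) where h₂ is the binary entropy function.
h₂(0.394) = −0.394·log₂0.394 − 0.606·log₂0.606 = 0.9673.
C = 1 − 0.9673 = 0.0327 bits per channel use.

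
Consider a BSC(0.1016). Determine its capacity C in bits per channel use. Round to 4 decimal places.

0.5260 bits

Binary symmetric channel: C = 1 − h₂(ε) where h₂ is the binary entropy function.
h₂(0.1016) = −0.1016·log₂0.1016 − 0.8984·log₂0.8984 = 0.4740.
C = 1 − 0.4740 = 0.5260 bits per channel use.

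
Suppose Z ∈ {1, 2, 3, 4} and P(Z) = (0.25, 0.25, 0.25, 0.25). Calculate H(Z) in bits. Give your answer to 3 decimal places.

2.000 bits

H(Z) = −Σ p·log₂ p.
  −(0.25)·log₂(0.25) = 0.5000
  −(0.25)·log₂(0.25) = 0.5000
  −(0.25)·log₂(0.25) = 0.5000
  −(0.25)·log₂(0.25) = 0.5000
Sum: 0.5000 + 0.5000 + 0.5000 + 0.5000 = 2.000 bits.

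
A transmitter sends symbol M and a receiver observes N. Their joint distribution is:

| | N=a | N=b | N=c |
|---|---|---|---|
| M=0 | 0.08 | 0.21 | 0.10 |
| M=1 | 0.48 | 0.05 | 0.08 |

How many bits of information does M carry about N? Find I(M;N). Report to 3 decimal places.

Marginals: p(M) = (0.3900, 0.6100), p(N) = (0.5600, 0.2600, 0.1800).
I(M;N) = H(M) + H(N) − H(M,N).
H(M) = 0.9648, H(N) = 1.4190, H(M,N) = 2.1124.
I(M;N) = 0.9648 + 1.4190 − 2.1124 = 0.271 bits.

0.271 bits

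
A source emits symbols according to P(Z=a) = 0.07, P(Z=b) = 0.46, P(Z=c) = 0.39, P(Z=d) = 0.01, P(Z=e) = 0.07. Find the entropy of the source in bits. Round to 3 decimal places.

H(Z) = −Σ p·log₂ p.
  −(0.07)·log₂(0.07) = 0.2686
  −(0.46)·log₂(0.46) = 0.5153
  −(0.39)·log₂(0.39) = 0.5298
  −(0.01)·log₂(0.01) = 0.0664
  −(0.07)·log₂(0.07) = 0.2686
Sum: 0.2686 + 0.5153 + 0.5298 + 0.0664 + 0.2686 = 1.649 bits.

1.649 bits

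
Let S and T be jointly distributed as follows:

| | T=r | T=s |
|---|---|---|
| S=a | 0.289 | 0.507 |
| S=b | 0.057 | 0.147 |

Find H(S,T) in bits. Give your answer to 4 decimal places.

H(S,T) = −Σ p(x,y)·log₂ p(x,y) over all 4 cells.
  cell (a,r): −0.289·log₂0.289 = 0.51756
  cell (a,s): −0.507·log₂0.507 = 0.49683
  cell (b,r): −0.057·log₂0.057 = 0.23557
  cell (b,s): −0.147·log₂0.147 = 0.40662
Sum = 1.6566 bits.

1.6566 bits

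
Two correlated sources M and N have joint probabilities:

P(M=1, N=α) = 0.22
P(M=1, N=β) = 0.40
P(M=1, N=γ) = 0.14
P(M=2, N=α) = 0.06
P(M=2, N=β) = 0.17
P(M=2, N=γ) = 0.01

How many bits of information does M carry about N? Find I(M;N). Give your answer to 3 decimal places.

0.031 bits

Marginals: p(M) = (0.7600, 0.2400), p(N) = (0.2800, 0.5700, 0.1500).
I(M;N) = H(M) + H(N) − H(M,N).
H(M) = 0.7950, H(N) = 1.3870, H(M,N) = 2.1510.
I(M;N) = 0.7950 + 1.3870 − 2.1510 = 0.031 bits.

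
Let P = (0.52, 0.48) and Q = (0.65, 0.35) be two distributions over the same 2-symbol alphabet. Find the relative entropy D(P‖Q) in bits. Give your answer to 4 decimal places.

0.0513 bits

D(P‖Q) = Σ p·log₂(p/q).
  0.52·log₂(0.52/0.65) = -0.16740
  0.48·log₂(0.48/0.35) = 0.21873
D(P‖Q) = 0.0513 bits.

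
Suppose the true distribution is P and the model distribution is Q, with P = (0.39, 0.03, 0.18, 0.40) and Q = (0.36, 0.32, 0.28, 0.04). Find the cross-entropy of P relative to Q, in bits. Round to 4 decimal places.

H(P,Q) = −Σ p·log₂ q.
  −0.39·log₂(0.36) = 0.57483
  −0.03·log₂(0.32) = 0.04932
  −0.18·log₂(0.28) = 0.33057
  −0.40·log₂(0.04) = 1.85754
H(P,Q) = 2.8123 bits.

2.8123 bits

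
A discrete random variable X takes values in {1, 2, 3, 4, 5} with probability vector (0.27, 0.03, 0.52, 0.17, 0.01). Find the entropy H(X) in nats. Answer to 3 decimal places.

1.146 nats

H(X) = −Σ p·ln p.
  −(0.27)·ln(0.27) = 0.3535
  −(0.03)·ln(0.03) = 0.1052
  −(0.52)·ln(0.52) = 0.3400
  −(0.17)·ln(0.17) = 0.3012
  −(0.01)·ln(0.01) = 0.0461
Sum: 0.3535 + 0.1052 + 0.3400 + 0.3012 + 0.0461 = 1.146 nats.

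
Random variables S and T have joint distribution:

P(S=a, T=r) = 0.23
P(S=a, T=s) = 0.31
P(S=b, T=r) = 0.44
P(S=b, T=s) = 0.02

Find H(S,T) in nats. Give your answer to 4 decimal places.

H(S,T) = −Σ p(x,y)·ln p(x,y) over all 4 cells.
  cell (a,r): −0.23·ln0.23 = 0.33803
  cell (a,s): −0.31·ln0.31 = 0.36307
  cell (b,r): −0.44·ln0.44 = 0.36123
  cell (b,s): −0.02·ln0.02 = 0.07824
Sum = 1.1406 nats.

1.1406 nats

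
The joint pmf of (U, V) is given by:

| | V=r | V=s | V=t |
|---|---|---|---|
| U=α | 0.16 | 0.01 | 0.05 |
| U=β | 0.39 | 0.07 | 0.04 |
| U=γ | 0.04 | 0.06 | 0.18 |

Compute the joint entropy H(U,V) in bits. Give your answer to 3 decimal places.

H(U,V) = −Σ p(x,y)·log₂ p(x,y) over all 9 cells.
  cell (α,r): −0.16·log₂0.16 = 0.4230
  cell (α,s): −0.01·log₂0.01 = 0.0664
  cell (α,t): −0.05·log₂0.05 = 0.2161
  cell (β,r): −0.39·log₂0.39 = 0.5298
  cell (β,s): −0.07·log₂0.07 = 0.2686
  cell (β,t): −0.04·log₂0.04 = 0.1858
  cell (γ,r): −0.04·log₂0.04 = 0.1858
  cell (γ,s): −0.06·log₂0.06 = 0.2435
  cell (γ,t): −0.18·log₂0.18 = 0.4453
Sum = 2.564 bits.

2.564 bits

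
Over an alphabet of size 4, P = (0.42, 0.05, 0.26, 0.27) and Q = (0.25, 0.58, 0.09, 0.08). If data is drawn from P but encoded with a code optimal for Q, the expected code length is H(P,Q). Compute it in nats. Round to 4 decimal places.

1.9175 nats

H(P,Q) = −Σ p·ln q.
  −0.42·ln(0.25) = 0.58224
  −0.05·ln(0.58) = 0.02724
  −0.26·ln(0.09) = 0.62607
  −0.27·ln(0.08) = 0.68195
H(P,Q) = 1.9175 nats.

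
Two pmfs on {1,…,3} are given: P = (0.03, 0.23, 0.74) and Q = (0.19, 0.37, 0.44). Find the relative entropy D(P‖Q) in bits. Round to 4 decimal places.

0.3174 bits

D(P‖Q) = Σ p·log₂(p/q).
  0.03·log₂(0.03/0.19) = -0.07989
  0.23·log₂(0.23/0.37) = -0.15776
  0.74·log₂(0.74/0.44) = 0.55502
D(P‖Q) = 0.3174 bits.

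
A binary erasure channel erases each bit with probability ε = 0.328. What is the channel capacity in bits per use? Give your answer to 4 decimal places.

Binary erasure channel: capacity C = 1 − ε.
C = 1 − 0.328 = 0.6720 bits per channel use.

0.6720 bits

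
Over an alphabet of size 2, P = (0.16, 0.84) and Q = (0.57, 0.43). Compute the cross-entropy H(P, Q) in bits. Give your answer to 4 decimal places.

1.1525 bits

H(P,Q) = −Σ p·log₂ q.
  −0.16·log₂(0.57) = 0.12975
  −0.84·log₂(0.43) = 1.02278
H(P,Q) = 1.1525 bits.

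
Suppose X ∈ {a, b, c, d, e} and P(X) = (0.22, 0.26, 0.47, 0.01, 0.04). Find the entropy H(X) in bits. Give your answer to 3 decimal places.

1.750 bits

H(X) = −Σ p·log₂ p.
  −(0.22)·log₂(0.22) = 0.4806
  −(0.26)·log₂(0.26) = 0.5053
  −(0.47)·log₂(0.47) = 0.5120
  −(0.01)·log₂(0.01) = 0.0664
  −(0.04)·log₂(0.04) = 0.1858
Sum: 0.4806 + 0.5053 + 0.5120 + 0.0664 + 0.1858 = 1.750 bits.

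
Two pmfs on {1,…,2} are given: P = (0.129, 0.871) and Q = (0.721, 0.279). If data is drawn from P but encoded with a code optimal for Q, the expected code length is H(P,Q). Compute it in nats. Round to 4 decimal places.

H(P,Q) = −Σ p·ln q.
  −0.129·ln(0.721) = 0.04220
  −0.871·ln(0.279) = 1.11187
H(P,Q) = 1.1541 nats.

1.1541 nats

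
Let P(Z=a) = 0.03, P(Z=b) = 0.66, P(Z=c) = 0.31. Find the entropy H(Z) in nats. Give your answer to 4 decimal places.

H(Z) = −Σ p·ln p.
  −(0.03)·ln(0.03) = 0.10520
  −(0.66)·ln(0.66) = 0.27424
  −(0.31)·ln(0.31) = 0.36307
Sum: 0.10520 + 0.27424 + 0.36307 = 0.7425 nats.

0.7425 nats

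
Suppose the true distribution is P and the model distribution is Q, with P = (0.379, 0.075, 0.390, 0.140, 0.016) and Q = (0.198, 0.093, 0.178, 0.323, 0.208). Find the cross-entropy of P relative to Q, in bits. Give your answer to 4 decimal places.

H(P,Q) = −Σ p·log₂ q.
  −0.379·log₂(0.198) = 0.88551
  −0.075·log₂(0.093) = 0.25700
  −0.390·log₂(0.178) = 0.97112
  −0.140·log₂(0.323) = 0.22826
  −0.016·log₂(0.208) = 0.03625
H(P,Q) = 2.3781 bits.

2.3781 bits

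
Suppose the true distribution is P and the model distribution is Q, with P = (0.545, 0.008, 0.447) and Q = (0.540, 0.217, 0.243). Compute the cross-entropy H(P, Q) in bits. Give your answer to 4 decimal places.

H(P,Q) = −Σ p·log₂ q.
  −0.545·log₂(0.540) = 0.48449
  −0.008·log₂(0.217) = 0.01763
  −0.447·log₂(0.243) = 0.91231
H(P,Q) = 1.4144 bits.

1.4144 bits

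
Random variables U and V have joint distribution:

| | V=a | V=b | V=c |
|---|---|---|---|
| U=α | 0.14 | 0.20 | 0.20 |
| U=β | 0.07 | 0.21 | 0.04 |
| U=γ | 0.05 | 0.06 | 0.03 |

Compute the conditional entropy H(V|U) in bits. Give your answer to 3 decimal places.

Marginals: p(U) = (0.5400, 0.3200, 0.1400), p(V) = (0.2600, 0.4700, 0.2700).
H(V|U) = Σ p(U) · H(V|U=·).
  U=α: p=0.5400, H(V|U=α) = 1.5664
  U=β: p=0.3200, H(V|U=β) = 1.2534
  U=γ: p=0.1400, H(V|U=γ) = 1.5306
Weighted sum = 1.461 bits.

1.461 bits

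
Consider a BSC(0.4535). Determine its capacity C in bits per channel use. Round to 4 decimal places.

Binary symmetric channel: C = 1 − h₂(ε) where h₂ is the binary entropy function.
h₂(0.4535) = −0.4535·log₂0.4535 − 0.5465·log₂0.5465 = 0.9938.
C = 1 − 0.9938 = 0.0062 bits per channel use.

0.0062 bits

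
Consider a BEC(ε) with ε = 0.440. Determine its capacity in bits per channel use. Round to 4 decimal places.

Binary erasure channel: capacity C = 1 − ε.
C = 1 − 0.440 = 0.5600 bits per channel use.

0.5600 bits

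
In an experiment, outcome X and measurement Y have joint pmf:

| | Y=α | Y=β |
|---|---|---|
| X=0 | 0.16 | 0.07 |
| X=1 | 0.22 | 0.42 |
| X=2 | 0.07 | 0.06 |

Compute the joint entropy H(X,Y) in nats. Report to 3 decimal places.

1.532 nats

H(X,Y) = −Σ p(x,y)·ln p(x,y) over all 6 cells.
  cell (0,α): −0.16·ln0.16 = 0.2932
  cell (0,β): −0.07·ln0.07 = 0.1861
  cell (1,α): −0.22·ln0.22 = 0.3331
  cell (1,β): −0.42·ln0.42 = 0.3644
  cell (2,α): −0.07·ln0.07 = 0.1861
  cell (2,β): −0.06·ln0.06 = 0.1688
Sum = 1.532 nats.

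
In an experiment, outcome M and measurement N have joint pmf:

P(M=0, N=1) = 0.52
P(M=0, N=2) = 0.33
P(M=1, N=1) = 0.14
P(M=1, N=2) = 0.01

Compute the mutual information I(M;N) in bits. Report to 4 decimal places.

Marginals: p(M) = (0.8500, 0.1500), p(N) = (0.6600, 0.3400).
I(M;N) = H(M) + H(N) − H(M,N).
H(M) = 0.6098, H(N) = 0.9248, H(M,N) = 1.4819.
I(M;N) = 0.6098 + 0.9248 − 1.4819 = 0.0527 bits.

0.0527 bits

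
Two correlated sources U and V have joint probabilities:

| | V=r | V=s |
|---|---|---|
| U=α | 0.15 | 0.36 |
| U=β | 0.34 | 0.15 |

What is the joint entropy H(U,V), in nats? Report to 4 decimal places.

H(U,V) = −Σ p(x,y)·ln p(x,y) over all 4 cells.
  cell (α,r): −0.15·ln0.15 = 0.28457
  cell (α,s): −0.36·ln0.36 = 0.36779
  cell (β,r): −0.34·ln0.34 = 0.36680
  cell (β,s): −0.15·ln0.15 = 0.28457
Sum = 1.3037 nats.

1.3037 nats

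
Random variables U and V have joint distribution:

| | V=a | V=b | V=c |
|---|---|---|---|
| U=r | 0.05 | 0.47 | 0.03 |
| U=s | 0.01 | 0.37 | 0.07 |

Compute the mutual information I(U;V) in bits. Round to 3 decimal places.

0.034 bits

Marginals: p(U) = (0.5500, 0.4500), p(V) = (0.0600, 0.8400, 0.1000).
I(U;V) = Σ p(x,y)·log₂[p(x,y)/(p(x)p(y))].
  (r,a): 0.05·log₂(1.5152) = 0.0300
  (r,b): 0.47·log₂(1.0173) = 0.0116
  (r,c): 0.03·log₂(0.5455) = -0.0262
  (s,a): 0.01·log₂(0.3704) = -0.0143
  (s,b): 0.37·log₂(0.9788) = -0.0114
  (s,c): 0.07·log₂(1.5556) = 0.0446
Sum = 0.034 bits.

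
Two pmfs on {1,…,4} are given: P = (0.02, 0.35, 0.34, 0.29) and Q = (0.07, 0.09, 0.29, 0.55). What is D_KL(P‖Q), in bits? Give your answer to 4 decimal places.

D(P‖Q) = Σ p·log₂(p/q).
  0.02·log₂(0.02/0.07) = -0.03615
  0.35·log₂(0.35/0.09) = 0.68578
  0.34·log₂(0.34/0.29) = 0.07802
  0.29·log₂(0.29/0.55) = -0.26778
D(P‖Q) = 0.4599 bits.

0.4599 bits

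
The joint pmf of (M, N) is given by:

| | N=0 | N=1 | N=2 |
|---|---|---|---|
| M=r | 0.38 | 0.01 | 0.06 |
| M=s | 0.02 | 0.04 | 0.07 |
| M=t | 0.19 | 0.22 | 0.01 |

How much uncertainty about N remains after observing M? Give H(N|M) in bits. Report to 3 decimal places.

Marginals: p(M) = (0.4500, 0.1300, 0.4200), p(N) = (0.5900, 0.2700, 0.1400).
H(N|M) = Σ p(M) · H(N|M=·).
  M=r: p=0.4500, H(N|M=r) = 0.7156
  M=s: p=0.1300, H(N|M=s) = 1.4196
  M=t: p=0.4200, H(N|M=t) = 1.1347
Weighted sum = 0.983 bits.

0.983 bits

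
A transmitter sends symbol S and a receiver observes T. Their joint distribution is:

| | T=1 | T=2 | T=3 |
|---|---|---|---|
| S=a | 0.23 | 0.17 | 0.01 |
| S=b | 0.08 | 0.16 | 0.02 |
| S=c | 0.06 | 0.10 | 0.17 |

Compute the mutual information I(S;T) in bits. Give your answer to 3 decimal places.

0.253 bits

Marginals: p(S) = (0.4100, 0.2600, 0.3300), p(T) = (0.3700, 0.4300, 0.2000).
I(S;T) = H(S) + H(T) − H(S,T).
H(S) = 1.5605, H(T) = 1.5187, H(S,T) = 2.8264.
I(S;T) = 1.5605 + 1.5187 − 2.8264 = 0.253 bits.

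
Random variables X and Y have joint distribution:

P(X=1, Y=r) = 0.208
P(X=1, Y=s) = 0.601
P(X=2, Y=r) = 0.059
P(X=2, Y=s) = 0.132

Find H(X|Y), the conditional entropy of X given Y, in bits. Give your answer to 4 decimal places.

Marginals: p(X) = (0.8090, 0.1910), p(Y) = (0.2670, 0.7330).
H(X|Y) = Σ p(Y) · H(X|Y=·).
  Y=r: p=0.2670, H(X|Y=r) = 0.7619
  Y=s: p=0.7330, H(X|Y=s) = 0.6803
Weighted sum = 0.7021 bits.

0.7021 bits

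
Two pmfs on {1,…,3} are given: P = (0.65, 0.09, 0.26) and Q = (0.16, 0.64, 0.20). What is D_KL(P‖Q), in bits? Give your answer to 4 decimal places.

D(P‖Q) = Σ p·log₂(p/q).
  0.65·log₂(0.65/0.16) = 1.31454
  0.09·log₂(0.09/0.64) = -0.25471
  0.26·log₂(0.26/0.20) = 0.09841
D(P‖Q) = 1.1582 bits.

1.1582 bits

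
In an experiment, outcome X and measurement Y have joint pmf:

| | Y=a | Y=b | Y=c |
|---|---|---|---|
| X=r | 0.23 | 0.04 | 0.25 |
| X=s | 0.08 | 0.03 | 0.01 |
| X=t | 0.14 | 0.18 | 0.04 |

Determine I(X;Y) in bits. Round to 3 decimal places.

0.216 bits

Marginals: p(X) = (0.5200, 0.1200, 0.3600), p(Y) = (0.4500, 0.2500, 0.3000).
I(X;Y) = Σ p(x,y)·log₂[p(x,y)/(p(x)p(y))].
  (r,a): 0.23·log₂(0.9829) = -0.0057
  (r,b): 0.04·log₂(0.3077) = -0.0680
  (r,c): 0.25·log₂(1.6026) = 0.1701
  (s,a): 0.08·log₂(1.4815) = 0.0454
  (s,b): 0.03·log₂(1.0000) = 0.0000
  (s,c): 0.01·log₂(0.2778) = -0.0185
  (t,a): 0.14·log₂(0.8642) = -0.0295
  (t,b): 0.18·log₂(2.0000) = 0.1800
  (t,c): 0.04·log₂(0.3704) = -0.0573
Sum = 0.216 bits.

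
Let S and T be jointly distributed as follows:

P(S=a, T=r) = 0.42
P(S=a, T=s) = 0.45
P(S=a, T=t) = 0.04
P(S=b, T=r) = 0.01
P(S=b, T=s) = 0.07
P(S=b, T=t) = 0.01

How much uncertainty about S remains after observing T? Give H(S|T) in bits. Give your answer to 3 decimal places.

0.401 bits

Marginals: p(S) = (0.9100, 0.0900), p(T) = (0.4300, 0.5200, 0.0500).
H(S|T) = Σ p(T) · H(S|T=·).
  T=r: p=0.4300, H(S|T=r) = 0.1594
  T=s: p=0.5200, H(S|T=s) = 0.5700
  T=t: p=0.0500, H(S|T=t) = 0.7219
Weighted sum = 0.401 bits.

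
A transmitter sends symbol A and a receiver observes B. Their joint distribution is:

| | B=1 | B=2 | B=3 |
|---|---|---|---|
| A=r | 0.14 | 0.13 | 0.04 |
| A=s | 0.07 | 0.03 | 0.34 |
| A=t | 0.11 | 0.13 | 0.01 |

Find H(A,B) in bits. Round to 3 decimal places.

H(A,B) = −Σ p(x,y)·log₂ p(x,y) over all 9 cells.
  cell (r,1): −0.14·log₂0.14 = 0.3971
  cell (r,2): −0.13·log₂0.13 = 0.3826
  cell (r,3): −0.04·log₂0.04 = 0.1858
  cell (s,1): −0.07·log₂0.07 = 0.2686
  cell (s,2): −0.03·log₂0.03 = 0.1518
  cell (s,3): −0.34·log₂0.34 = 0.5292
  cell (t,1): −0.11·log₂0.11 = 0.3503
  cell (t,2): −0.13·log₂0.13 = 0.3826
  cell (t,3): −0.01·log₂0.01 = 0.0664
Sum = 2.714 bits.

2.714 bits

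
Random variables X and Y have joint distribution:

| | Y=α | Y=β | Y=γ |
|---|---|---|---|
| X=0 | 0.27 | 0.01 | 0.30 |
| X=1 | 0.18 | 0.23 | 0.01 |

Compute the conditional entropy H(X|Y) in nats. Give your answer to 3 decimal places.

Chain rule: H(X|Y) = H(X,Y) − H(Y).
Marginals: p(X) = (0.5800, 0.4200), p(Y) = (0.4500, 0.2400, 0.3100).
H(X,Y) = 1.4535 nats; H(Y) = 1.0649 nats.
H(X|Y) = 1.4535 − 1.0649 = 0.389 nats.

0.389 nats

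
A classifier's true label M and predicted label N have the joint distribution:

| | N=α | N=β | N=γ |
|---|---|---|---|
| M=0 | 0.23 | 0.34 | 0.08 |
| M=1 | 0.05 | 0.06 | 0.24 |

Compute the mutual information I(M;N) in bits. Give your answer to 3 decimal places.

Marginals: p(M) = (0.6500, 0.3500), p(N) = (0.2800, 0.4000, 0.3200).
I(M;N) = H(M) + H(N) − H(M,N).
H(M) = 0.9341, H(N) = 1.5690, H(M,N) = 2.2621.
I(M;N) = 0.9341 + 1.5690 − 2.2621 = 0.241 bits.

0.241 bits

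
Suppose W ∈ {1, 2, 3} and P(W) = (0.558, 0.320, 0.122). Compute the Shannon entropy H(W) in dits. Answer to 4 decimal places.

H(W) = −Σ p·log₁₀ p.
  −(0.558)·log₁₀(0.558) = 0.14138
  −(0.320)·log₁₀(0.320) = 0.15835
  −(0.122)·log₁₀(0.122) = 0.11146
Sum: 0.14138 + 0.15835 + 0.11146 = 0.4112 dits.

0.4112 dits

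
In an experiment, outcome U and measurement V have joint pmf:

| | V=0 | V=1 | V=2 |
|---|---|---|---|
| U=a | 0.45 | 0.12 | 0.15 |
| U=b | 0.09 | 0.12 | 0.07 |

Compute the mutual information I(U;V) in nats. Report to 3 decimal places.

Marginals: p(U) = (0.7200, 0.2800), p(V) = (0.5400, 0.2400, 0.2200).
I(U;V) = Σ p(x,y)·ln[p(x,y)/(p(x)p(y))].
  (a,0): 0.45·ln(1.1574) = 0.0658
  (a,1): 0.12·ln(0.6944) = -0.0438
  (a,2): 0.15·ln(0.9470) = -0.0082
  (b,0): 0.09·ln(0.5952) = -0.0467
  (b,1): 0.12·ln(1.7857) = 0.0696
  (b,2): 0.07·ln(1.1364) = 0.0089
Sum = 0.046 nats.

0.046 nats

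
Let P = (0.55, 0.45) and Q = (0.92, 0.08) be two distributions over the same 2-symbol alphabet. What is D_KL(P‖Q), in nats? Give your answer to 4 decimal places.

0.4943 nats

D(P‖Q) = Σ p·ln(p/q).
  0.55·ln(0.55/0.92) = -0.28295
  0.45·ln(0.45/0.08) = 0.77725
D(P‖Q) = 0.4943 nats.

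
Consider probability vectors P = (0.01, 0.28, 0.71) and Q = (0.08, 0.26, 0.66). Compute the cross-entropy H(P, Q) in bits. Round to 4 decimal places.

1.0062 bits

H(P,Q) = −Σ p·log₂ q.
  −0.01·log₂(0.08) = 0.03644
  −0.28·log₂(0.26) = 0.54416
  −0.71·log₂(0.66) = 0.42562
H(P,Q) = 1.0062 bits.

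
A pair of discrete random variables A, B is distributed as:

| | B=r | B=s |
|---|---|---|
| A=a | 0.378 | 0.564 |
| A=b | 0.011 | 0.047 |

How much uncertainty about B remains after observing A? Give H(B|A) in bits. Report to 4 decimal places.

Marginals: p(A) = (0.9420, 0.0580), p(B) = (0.3890, 0.6110).
H(B|A) = Σ p(A) · H(B|A=·).
  A=a: p=0.9420, H(B|A=a) = 0.9717
  A=b: p=0.0580, H(B|A=b) = 0.7007
Weighted sum = 0.9560 bits.

0.9560 bits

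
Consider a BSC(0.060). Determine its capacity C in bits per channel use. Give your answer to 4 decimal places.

Binary symmetric channel: C = 1 − h₂(ε) where h₂ is the binary entropy function.
h₂(0.060) = −0.060·log₂0.060 − 0.940·log₂0.940 = 0.3274.
C = 1 − 0.3274 = 0.6726 bits per channel use.

0.6726 bits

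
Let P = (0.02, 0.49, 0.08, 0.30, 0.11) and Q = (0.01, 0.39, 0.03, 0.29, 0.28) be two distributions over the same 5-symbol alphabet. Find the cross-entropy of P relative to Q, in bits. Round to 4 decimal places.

H(P,Q) = −Σ p·log₂ q.
  −0.02·log₂(0.01) = 0.13288
  −0.49·log₂(0.39) = 0.66564
  −0.08·log₂(0.03) = 0.40471
  −0.30·log₂(0.29) = 0.53576
  −0.11·log₂(0.28) = 0.20202
H(P,Q) = 1.9410 bits.

1.9410 bits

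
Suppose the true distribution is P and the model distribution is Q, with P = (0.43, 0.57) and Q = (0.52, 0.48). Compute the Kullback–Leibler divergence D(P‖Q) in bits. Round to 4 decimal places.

D(P‖Q) = Σ p·log₂(p/q).
  0.43·log₂(0.43/0.52) = -0.11790
  0.57·log₂(0.57/0.48) = 0.14132
D(P‖Q) = 0.0234 bits.

0.0234 bits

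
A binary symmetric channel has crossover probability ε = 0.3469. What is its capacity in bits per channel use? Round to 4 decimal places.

Binary symmetric channel: C = 1 − h₂(ε) where h₂ is the binary entropy function.
h₂(0.3469) = −0.3469·log₂0.3469 − 0.6531·log₂0.6531 = 0.9313.
C = 1 − 0.9313 = 0.0687 bits per channel use.

0.0687 bits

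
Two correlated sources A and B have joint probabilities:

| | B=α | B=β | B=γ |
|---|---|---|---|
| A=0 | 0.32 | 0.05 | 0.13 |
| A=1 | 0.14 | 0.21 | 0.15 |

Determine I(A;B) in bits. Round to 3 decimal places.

0.130 bits

Marginals: p(A) = (0.5000, 0.5000), p(B) = (0.4600, 0.2600, 0.2800).
I(A;B) = Σ p(x,y)·log₂[p(x,y)/(p(x)p(y))].
  (0,α): 0.32·log₂(1.3913) = 0.1525
  (0,β): 0.05·log₂(0.3846) = -0.0689
  (0,γ): 0.13·log₂(0.9286) = -0.0139
  (1,α): 0.14·log₂(0.6087) = -0.1003
  (1,β): 0.21·log₂(1.6154) = 0.1453
  (1,γ): 0.15·log₂(1.0714) = 0.0149
Sum = 0.130 bits.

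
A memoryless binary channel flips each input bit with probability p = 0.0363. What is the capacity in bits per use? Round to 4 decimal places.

0.7749 bits

Binary symmetric channel: C = 1 − h₂(ε) where h₂ is the binary entropy function.
h₂(0.0363) = −0.0363·log₂0.0363 − 0.9637·log₂0.9637 = 0.2251.
C = 1 − 0.2251 = 0.7749 bits per channel use.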